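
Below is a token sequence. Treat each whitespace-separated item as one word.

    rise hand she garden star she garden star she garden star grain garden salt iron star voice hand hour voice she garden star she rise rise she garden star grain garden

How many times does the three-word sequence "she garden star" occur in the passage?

Scanning the 29 overlapping trigram windows for "she garden star":
  position 3–5: she garden star
  position 6–8: she garden star
  position 9–11: she garden star
  position 21–23: she garden star
  position 27–29: she garden star

5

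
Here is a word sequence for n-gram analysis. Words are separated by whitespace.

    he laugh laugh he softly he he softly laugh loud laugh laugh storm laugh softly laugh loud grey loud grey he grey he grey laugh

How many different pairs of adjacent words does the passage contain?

25 tokens → 24 bigram windows in total.
Repeated bigrams (each contributes count−1 duplicates):
  grey he: 2
  he grey: 2
  he softly: 2
  laugh laugh: 2
  laugh loud: 2
  loud grey: 2
  softly laugh: 2
7 duplicate windows → 24 − 7 = 17 distinct.

17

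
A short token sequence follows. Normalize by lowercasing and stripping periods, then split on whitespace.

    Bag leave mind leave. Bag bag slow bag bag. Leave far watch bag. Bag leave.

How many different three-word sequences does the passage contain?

15 tokens → 13 trigram windows in total.
Repeated trigrams (each contributes count−1 duplicates):
  bag bag leave: 2
1 duplicate windows → 13 − 1 = 12 distinct.

12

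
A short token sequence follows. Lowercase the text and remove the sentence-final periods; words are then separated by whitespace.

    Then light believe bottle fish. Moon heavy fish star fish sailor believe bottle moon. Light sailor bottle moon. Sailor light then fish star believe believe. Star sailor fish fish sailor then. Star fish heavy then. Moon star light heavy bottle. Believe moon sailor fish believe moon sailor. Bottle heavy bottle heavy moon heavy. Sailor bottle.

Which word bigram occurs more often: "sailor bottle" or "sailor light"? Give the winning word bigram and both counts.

"sailor bottle" (3 vs 1)

"sailor bottle": 3 occurrences
"sailor light": 1 occurrence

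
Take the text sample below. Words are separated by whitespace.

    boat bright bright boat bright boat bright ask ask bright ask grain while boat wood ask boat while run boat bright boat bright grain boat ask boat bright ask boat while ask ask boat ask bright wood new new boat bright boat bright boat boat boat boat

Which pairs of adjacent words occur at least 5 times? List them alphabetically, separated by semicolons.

boat bright; bright boat

Bigram counts meeting the condition (at least 5 times):
  boat bright: 8
  bright boat: 5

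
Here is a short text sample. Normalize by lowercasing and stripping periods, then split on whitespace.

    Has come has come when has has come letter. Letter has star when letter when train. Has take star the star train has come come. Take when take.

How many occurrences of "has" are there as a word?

7

Scanning the 28 tokens for "has":
  position 1: has
  position 3: has
  position 6: has
  position 7: has
  position 11: has
  position 17: has
  position 23: has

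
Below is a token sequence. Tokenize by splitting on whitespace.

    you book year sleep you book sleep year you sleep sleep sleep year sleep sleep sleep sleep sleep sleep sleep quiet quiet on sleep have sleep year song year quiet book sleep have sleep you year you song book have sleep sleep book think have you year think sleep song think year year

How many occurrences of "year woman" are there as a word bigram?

Scanning the 52 overlapping bigram windows for "year woman":
  (none found)

0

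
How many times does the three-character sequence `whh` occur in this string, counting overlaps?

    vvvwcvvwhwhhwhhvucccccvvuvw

2

Sliding a length-3 window over the 27 characters (25 positions):
  position 10–12: whh
  position 13–15: whh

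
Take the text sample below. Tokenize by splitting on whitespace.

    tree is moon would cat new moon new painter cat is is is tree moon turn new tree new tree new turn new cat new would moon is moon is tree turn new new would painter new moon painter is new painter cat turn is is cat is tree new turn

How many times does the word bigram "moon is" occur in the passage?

2

Scanning the 50 overlapping bigram windows for "moon is":
  position 27–28: moon is
  position 29–30: moon is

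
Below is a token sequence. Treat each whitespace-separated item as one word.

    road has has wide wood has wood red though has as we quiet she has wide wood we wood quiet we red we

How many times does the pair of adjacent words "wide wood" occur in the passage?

Scanning the 22 overlapping bigram windows for "wide wood":
  position 4–5: wide wood
  position 16–17: wide wood

2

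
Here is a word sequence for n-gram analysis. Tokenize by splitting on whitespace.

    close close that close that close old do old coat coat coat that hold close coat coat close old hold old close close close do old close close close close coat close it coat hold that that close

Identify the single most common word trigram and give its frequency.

Trigram frequencies (highest first):
  close close close: 3
  close that close: 2
  old close close: 2
  close close that: 1
  that close that: 1
  that close old: 1
  … (26 more, each ≤ 1)

"close close close", 3 times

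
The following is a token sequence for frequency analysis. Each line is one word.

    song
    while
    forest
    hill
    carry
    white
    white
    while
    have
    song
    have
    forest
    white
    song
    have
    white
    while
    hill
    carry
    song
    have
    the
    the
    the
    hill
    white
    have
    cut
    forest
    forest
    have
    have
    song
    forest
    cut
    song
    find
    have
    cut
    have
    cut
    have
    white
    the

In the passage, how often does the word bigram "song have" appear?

3

Scanning the 43 overlapping bigram windows for "song have":
  position 10–11: song have
  position 14–15: song have
  position 20–21: song have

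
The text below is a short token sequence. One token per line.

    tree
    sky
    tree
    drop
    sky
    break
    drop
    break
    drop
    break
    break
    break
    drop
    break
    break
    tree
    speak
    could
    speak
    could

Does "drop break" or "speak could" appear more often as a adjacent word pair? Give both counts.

"drop break" (3 vs 2)

"drop break": 3 occurrences
"speak could": 2 occurrences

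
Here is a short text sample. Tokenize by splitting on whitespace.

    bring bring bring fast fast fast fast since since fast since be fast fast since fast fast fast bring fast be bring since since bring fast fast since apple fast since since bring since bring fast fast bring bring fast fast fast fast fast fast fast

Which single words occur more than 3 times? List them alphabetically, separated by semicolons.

Unigram counts meeting the condition (more than 3 times):
  bring: 10
  fast: 23
  since: 10

bring; fast; since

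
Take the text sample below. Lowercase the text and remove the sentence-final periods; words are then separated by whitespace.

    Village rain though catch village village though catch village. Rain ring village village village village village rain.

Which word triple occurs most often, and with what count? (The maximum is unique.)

Trigram frequencies (highest first):
  village village village: 3
  though catch village: 2
  village rain though: 1
  rain though catch: 1
  catch village village: 1
  village village though: 1
  … (6 more, each ≤ 1)

"village village village", 3 times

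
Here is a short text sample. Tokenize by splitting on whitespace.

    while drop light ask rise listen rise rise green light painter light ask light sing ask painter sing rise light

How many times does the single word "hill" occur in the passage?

Scanning the 20 tokens for "hill":
  (none found)

0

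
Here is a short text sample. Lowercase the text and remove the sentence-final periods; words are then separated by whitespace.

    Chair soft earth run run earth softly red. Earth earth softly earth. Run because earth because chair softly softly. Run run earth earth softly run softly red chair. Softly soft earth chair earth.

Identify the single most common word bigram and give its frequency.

"earth softly", 3 times

Bigram frequencies (highest first):
  earth softly: 3
  soft earth: 2
  earth run: 2
  run run: 2
  run earth: 2
  softly red: 2
  … (16 more, each ≤ 2)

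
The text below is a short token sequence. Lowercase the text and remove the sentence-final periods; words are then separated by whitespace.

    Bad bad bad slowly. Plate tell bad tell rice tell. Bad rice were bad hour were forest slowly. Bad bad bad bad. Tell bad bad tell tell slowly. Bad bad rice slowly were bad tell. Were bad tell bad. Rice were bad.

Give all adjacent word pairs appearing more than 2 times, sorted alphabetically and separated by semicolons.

bad bad; bad rice; bad tell; tell bad; were bad

Bigram counts meeting the condition (more than 2 times):
  bad bad: 7
  bad rice: 3
  bad tell: 5
  tell bad: 4
  were bad: 4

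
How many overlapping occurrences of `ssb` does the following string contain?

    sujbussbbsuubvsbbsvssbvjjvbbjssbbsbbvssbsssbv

Sliding a length-3 window over the 45 characters (43 positions):
  position 6–8: ssb
  position 20–22: ssb
  position 30–32: ssb
  position 38–40: ssb
  position 42–44: ssb

5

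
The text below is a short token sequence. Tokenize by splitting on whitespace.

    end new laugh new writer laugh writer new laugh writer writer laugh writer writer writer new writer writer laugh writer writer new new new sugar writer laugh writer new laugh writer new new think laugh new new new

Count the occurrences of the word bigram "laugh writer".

Scanning the 37 overlapping bigram windows for "laugh writer":
  position 6–7: laugh writer
  position 9–10: laugh writer
  position 12–13: laugh writer
  position 19–20: laugh writer
  position 27–28: laugh writer
  position 30–31: laugh writer

6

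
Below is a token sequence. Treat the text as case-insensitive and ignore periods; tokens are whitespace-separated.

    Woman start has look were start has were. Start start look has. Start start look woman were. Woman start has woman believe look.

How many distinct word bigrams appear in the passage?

16

23 tokens → 22 bigram windows in total.
Repeated bigrams (each contributes count−1 duplicates):
  start has: 3
  start look: 2
  start start: 2
  were start: 2
  woman start: 2
6 duplicate windows → 22 − 6 = 16 distinct.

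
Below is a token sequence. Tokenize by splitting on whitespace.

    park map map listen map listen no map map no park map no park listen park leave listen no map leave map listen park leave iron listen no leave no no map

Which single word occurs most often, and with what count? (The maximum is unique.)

"map", 9 times

Unigram frequencies (highest first):
  map: 9
  no: 7
  listen: 6
  park: 5
  leave: 4
  iron: 1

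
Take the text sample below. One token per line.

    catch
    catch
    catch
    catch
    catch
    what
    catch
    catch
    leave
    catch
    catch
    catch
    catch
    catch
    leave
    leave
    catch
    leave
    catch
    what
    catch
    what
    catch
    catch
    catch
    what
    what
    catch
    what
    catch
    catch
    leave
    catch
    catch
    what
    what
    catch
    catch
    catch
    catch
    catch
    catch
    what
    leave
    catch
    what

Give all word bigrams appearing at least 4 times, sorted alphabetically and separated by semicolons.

Bigram counts meeting the condition (at least 4 times):
  catch catch: 18
  catch leave: 4
  catch what: 8
  leave catch: 5
  what catch: 6

catch catch; catch leave; catch what; leave catch; what catch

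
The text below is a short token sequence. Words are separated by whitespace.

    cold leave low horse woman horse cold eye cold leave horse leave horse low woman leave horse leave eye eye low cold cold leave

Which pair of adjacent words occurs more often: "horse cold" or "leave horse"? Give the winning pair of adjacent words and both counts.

"horse cold": 1 occurrence
"leave horse": 3 occurrences

"leave horse" (3 vs 1)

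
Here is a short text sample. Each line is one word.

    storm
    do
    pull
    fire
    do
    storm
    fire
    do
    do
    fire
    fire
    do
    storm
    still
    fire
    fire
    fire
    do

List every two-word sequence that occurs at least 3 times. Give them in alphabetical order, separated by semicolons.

fire do; fire fire

Bigram counts meeting the condition (at least 3 times):
  fire do: 4
  fire fire: 3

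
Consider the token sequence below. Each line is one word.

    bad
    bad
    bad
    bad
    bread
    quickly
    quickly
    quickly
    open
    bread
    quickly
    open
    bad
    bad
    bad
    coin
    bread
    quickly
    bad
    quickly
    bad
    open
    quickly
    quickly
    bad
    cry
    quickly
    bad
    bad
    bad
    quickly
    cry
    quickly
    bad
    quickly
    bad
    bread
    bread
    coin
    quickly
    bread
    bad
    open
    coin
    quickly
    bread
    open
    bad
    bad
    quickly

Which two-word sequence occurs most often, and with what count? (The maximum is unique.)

"bad bad", 8 times

Bigram frequencies (highest first):
  bad bad: 8
  quickly bad: 6
  bad quickly: 4
  bread quickly: 3
  quickly quickly: 3
  bad bread: 2
  … (17 more, each ≤ 2)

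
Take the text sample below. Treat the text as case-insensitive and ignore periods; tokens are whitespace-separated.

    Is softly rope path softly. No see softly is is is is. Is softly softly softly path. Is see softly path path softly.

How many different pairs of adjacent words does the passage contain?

14

23 tokens → 22 bigram windows in total.
Repeated bigrams (each contributes count−1 duplicates):
  is is: 4
  is softly: 2
  path softly: 2
  see softly: 2
  softly path: 2
  softly softly: 2
8 duplicate windows → 22 − 8 = 14 distinct.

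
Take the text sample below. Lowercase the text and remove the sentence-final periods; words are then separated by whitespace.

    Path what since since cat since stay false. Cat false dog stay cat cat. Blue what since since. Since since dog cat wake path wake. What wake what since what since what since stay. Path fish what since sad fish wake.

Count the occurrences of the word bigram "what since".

6

Scanning the 40 overlapping bigram windows for "what since":
  position 2–3: what since
  position 16–17: what since
  position 28–29: what since
  position 30–31: what since
  position 32–33: what since
  position 37–38: what since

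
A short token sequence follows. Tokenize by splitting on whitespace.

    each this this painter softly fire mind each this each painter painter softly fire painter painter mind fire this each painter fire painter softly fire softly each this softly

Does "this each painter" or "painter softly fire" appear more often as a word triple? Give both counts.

"painter softly fire" (3 vs 2)

"this each painter": 2 occurrences
"painter softly fire": 3 occurrences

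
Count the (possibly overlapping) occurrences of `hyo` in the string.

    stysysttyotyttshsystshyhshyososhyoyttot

2

Sliding a length-3 window over the 39 characters (37 positions):
  position 26–28: hyo
  position 32–34: hyo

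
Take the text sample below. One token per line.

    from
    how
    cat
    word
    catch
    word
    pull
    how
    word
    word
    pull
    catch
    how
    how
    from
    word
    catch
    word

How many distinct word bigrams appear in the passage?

14

18 tokens → 17 bigram windows in total.
Repeated bigrams (each contributes count−1 duplicates):
  catch word: 2
  word catch: 2
  word pull: 2
3 duplicate windows → 17 − 3 = 14 distinct.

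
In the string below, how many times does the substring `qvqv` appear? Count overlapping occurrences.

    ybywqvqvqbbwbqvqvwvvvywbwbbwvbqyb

Sliding a length-4 window over the 33 characters (30 positions):
  position 5–8: qvqv
  position 14–17: qvqv

2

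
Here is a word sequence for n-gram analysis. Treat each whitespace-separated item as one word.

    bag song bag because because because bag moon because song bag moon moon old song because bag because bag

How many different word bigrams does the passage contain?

19 tokens → 18 bigram windows in total.
Repeated bigrams (each contributes count−1 duplicates):
  because bag: 3
  bag because: 2
  bag moon: 2
  because because: 2
  song bag: 2
6 duplicate windows → 18 − 6 = 12 distinct.

12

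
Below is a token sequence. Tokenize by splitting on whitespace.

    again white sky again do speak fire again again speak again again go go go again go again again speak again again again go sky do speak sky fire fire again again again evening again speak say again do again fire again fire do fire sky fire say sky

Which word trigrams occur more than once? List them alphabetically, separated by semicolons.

again again again; again again go; again again speak; again speak again; fire again again; speak again again

Trigram counts meeting the condition (more than once):
  again again again: 2
  again again go: 2
  again again speak: 2
  again speak again: 2
  fire again again: 2
  speak again again: 2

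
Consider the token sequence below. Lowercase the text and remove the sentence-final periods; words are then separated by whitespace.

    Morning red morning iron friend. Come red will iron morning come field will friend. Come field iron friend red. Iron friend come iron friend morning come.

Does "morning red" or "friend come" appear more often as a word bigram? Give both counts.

"friend come" (3 vs 1)

"morning red": 1 occurrence
"friend come": 3 occurrences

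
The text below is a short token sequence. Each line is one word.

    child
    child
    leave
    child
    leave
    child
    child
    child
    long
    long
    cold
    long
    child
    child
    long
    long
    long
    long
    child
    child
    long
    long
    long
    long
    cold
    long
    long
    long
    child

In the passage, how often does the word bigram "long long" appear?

9

Scanning the 28 overlapping bigram windows for "long long":
  position 9–10: long long
  position 15–16: long long
  position 16–17: long long
  position 17–18: long long
  position 21–22: long long
  position 22–23: long long
  position 23–24: long long
  position 26–27: long long
  position 27–28: long long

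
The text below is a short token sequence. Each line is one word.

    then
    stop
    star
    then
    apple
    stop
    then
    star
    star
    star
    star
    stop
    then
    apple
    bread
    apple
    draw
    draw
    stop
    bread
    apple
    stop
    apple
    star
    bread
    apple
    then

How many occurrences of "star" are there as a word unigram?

Scanning the 27 tokens for "star":
  position 3: star
  position 8: star
  position 9: star
  position 10: star
  position 11: star
  position 24: star

6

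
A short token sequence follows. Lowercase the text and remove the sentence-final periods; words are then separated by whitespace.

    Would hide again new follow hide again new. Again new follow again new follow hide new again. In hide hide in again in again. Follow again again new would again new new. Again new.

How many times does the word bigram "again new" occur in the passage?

Scanning the 33 overlapping bigram windows for "again new":
  position 3–4: again new
  position 7–8: again new
  position 9–10: again new
  position 12–13: again new
  position 27–28: again new
  position 30–31: again new
  position 33–34: again new

7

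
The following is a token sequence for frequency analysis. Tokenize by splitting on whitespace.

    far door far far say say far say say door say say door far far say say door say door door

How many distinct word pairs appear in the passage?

9

21 tokens → 20 bigram windows in total.
Repeated bigrams (each contributes count−1 duplicates):
  say door: 4
  say say: 4
  far say: 3
  door far: 2
  door say: 2
  far far: 2
11 duplicate windows → 20 − 11 = 9 distinct.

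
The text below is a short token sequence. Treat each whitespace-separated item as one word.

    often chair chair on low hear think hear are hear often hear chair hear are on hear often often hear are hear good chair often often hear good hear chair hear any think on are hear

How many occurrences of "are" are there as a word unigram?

Scanning the 36 tokens for "are":
  position 9: are
  position 15: are
  position 21: are
  position 35: are

4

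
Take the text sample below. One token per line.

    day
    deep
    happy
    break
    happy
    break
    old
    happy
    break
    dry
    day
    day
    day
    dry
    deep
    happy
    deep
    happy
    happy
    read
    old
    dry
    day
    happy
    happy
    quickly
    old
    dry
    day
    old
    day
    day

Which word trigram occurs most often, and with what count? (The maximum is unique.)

"old dry day", 2 times

Trigram frequencies (highest first):
  old dry day: 2
  day deep happy: 1
  deep happy break: 1
  happy break happy: 1
  break happy break: 1
  happy break old: 1
  … (23 more, each ≤ 1)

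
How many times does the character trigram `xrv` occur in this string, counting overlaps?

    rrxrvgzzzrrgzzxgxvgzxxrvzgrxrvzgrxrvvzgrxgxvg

4

Sliding a length-3 window over the 45 characters (43 positions):
  position 3–5: xrv
  position 22–24: xrv
  position 28–30: xrv
  position 34–36: xrv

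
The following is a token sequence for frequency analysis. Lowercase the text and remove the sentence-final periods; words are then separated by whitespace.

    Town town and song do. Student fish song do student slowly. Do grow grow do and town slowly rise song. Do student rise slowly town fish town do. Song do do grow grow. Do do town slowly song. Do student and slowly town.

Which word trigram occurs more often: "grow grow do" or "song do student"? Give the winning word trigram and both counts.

"grow grow do": 2 occurrences
"song do student": 4 occurrences

"song do student" (4 vs 2)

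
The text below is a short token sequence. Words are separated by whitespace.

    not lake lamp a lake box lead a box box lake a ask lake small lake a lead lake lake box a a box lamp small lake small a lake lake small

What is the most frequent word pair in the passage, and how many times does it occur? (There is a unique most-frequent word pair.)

Bigram frequencies (highest first):
  lake small: 3
  a lake: 2
  lake box: 2
  a box: 2
  lake a: 2
  small lake: 2
  … (17 more, each ≤ 2)

"lake small", 3 times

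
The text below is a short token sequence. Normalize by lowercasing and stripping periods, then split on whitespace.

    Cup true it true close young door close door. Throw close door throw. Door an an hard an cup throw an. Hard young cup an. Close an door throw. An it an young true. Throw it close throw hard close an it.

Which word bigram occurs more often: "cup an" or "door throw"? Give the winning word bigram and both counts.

"cup an": 1 occurrence
"door throw": 3 occurrences

"door throw" (3 vs 1)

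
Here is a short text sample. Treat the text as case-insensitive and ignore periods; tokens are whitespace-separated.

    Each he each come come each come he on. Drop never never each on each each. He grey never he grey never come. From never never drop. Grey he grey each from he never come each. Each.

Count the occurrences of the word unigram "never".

Scanning the 37 tokens for "never":
  position 11: never
  position 12: never
  position 19: never
  position 22: never
  position 25: never
  position 26: never
  position 34: never

7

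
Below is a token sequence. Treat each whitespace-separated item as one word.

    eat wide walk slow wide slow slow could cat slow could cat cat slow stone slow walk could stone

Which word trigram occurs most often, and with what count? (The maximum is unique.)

"slow could cat", 2 times

Trigram frequencies (highest first):
  slow could cat: 2
  eat wide walk: 1
  wide walk slow: 1
  walk slow wide: 1
  slow wide slow: 1
  wide slow slow: 1
  … (10 more, each ≤ 1)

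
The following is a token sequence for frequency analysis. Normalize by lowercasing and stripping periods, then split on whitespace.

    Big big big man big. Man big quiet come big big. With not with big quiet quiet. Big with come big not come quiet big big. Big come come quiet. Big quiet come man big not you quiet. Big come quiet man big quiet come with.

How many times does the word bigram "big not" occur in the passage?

2

Scanning the 45 overlapping bigram windows for "big not":
  position 21–22: big not
  position 35–36: big not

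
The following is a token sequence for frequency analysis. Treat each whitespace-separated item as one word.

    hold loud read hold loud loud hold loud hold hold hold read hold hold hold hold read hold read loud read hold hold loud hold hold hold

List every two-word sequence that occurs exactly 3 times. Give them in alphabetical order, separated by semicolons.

hold read; loud hold

Bigram counts meeting the condition (exactly 3 times):
  hold read: 3
  loud hold: 3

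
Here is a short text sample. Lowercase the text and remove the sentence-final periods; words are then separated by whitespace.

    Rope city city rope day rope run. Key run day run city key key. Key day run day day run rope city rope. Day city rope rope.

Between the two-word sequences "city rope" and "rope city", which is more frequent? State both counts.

"city rope" (3 vs 2)

"city rope": 3 occurrences
"rope city": 2 occurrences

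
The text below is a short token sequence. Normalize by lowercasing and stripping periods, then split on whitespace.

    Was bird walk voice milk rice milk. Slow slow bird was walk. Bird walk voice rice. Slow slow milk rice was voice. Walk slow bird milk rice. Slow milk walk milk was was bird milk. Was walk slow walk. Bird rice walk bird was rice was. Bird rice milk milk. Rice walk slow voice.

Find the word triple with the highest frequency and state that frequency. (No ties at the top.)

Trigram frequencies (highest first):
  bird walk voice: 2
  was bird walk: 1
  walk voice milk: 1
  voice milk rice: 1
  milk rice milk: 1
  rice milk slow: 1
  … (45 more, each ≤ 1)

"bird walk voice", 2 times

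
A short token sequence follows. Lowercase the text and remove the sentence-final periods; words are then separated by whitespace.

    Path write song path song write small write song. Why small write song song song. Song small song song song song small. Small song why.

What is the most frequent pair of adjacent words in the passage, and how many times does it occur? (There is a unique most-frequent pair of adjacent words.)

Bigram frequencies (highest first):
  song song: 6
  write song: 3
  small write: 2
  song why: 2
  song small: 2
  small song: 2
  … (7 more, each ≤ 1)

"song song", 6 times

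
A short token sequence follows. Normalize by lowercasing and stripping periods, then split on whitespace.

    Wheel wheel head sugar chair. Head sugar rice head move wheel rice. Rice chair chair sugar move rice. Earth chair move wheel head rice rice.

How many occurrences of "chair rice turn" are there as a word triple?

Scanning the 23 overlapping trigram windows for "chair rice turn":
  (none found)

0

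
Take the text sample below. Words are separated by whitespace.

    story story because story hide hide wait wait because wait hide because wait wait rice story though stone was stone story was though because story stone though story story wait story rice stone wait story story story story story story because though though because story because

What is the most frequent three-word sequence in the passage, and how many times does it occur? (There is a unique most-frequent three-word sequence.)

"story story story", 4 times

Trigram frequencies (highest first):
  story story story: 4
  story story because: 2
  though because story: 2
  story because story: 1
  because story hide: 1
  story hide hide: 1
  … (33 more, each ≤ 1)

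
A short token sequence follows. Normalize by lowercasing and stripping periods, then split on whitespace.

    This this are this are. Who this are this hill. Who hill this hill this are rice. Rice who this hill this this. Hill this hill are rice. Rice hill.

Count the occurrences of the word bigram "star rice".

Scanning the 29 overlapping bigram windows for "star rice":
  (none found)

0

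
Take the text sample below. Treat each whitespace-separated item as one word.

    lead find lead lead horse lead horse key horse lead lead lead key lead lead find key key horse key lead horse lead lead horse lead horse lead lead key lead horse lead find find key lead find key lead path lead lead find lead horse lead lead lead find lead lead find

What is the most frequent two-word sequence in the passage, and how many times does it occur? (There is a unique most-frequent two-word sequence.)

Bigram frequencies (highest first):
  lead lead: 10
  lead find: 7
  lead horse: 7
  horse lead: 7
  key lead: 5
  find lead: 3
  … (8 more, each ≤ 3)

"lead lead", 10 times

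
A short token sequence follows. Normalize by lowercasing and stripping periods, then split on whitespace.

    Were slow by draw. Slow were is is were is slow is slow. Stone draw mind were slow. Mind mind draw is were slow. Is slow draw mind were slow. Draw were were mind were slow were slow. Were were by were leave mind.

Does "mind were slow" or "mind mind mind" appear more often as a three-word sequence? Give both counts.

"mind were slow": 3 occurrences
"mind mind mind": 0 occurrences

"mind were slow" (3 vs 0)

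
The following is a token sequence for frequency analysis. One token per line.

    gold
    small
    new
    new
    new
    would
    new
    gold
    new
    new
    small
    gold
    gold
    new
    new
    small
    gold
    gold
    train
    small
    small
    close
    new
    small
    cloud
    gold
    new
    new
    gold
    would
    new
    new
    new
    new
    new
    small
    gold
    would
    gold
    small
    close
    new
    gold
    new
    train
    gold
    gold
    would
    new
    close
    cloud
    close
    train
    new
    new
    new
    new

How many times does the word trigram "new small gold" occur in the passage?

Scanning the 55 overlapping trigram windows for "new small gold":
  position 10–12: new small gold
  position 15–17: new small gold
  position 35–37: new small gold

3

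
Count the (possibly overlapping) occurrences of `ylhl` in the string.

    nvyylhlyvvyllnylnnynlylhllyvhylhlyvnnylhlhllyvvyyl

4

Sliding a length-4 window over the 50 characters (47 positions):
  position 4–7: ylhl
  position 22–25: ylhl
  position 30–33: ylhl
  position 38–41: ylhl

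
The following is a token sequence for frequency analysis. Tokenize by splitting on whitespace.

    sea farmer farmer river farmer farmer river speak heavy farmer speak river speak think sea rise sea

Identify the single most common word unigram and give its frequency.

Unigram frequencies (highest first):
  farmer: 5
  sea: 3
  river: 3
  speak: 3
  heavy: 1
  think: 1
  … (1 more, each ≤ 1)

"farmer", 5 times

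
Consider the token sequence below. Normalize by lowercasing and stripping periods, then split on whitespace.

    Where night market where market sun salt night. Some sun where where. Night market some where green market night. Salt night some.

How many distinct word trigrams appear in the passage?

18

22 tokens → 20 trigram windows in total.
Repeated trigrams (each contributes count−1 duplicates):
  salt night some: 2
  where night market: 2
2 duplicate windows → 20 − 2 = 18 distinct.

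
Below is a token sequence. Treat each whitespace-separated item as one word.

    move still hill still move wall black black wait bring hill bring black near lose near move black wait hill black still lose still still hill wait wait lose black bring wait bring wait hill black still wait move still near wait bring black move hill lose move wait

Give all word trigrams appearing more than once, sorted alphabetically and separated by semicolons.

Trigram counts meeting the condition (more than once):
  hill black still: 2
  wait hill black: 2

hill black still; wait hill black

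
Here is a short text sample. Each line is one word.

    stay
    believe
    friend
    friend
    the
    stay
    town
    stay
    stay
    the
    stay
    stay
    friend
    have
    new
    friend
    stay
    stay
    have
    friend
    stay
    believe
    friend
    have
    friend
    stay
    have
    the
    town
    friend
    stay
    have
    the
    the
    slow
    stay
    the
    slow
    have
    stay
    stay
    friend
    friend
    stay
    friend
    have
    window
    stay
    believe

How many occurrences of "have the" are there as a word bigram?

Scanning the 48 overlapping bigram windows for "have the":
  position 27–28: have the
  position 32–33: have the

2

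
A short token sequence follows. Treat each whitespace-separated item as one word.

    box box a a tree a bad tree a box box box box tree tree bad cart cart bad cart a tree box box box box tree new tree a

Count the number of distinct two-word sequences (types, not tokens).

30 tokens → 29 bigram windows in total.
Repeated bigrams (each contributes count−1 duplicates):
  box box: 7
  tree a: 3
  a tree: 2
  bad cart: 2
  box tree: 2
11 duplicate windows → 29 − 11 = 18 distinct.

18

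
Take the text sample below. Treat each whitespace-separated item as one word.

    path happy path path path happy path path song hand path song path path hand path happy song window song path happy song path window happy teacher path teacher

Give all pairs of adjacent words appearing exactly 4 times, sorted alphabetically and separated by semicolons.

path happy; path path

Bigram counts meeting the condition (exactly 4 times):
  path happy: 4
  path path: 4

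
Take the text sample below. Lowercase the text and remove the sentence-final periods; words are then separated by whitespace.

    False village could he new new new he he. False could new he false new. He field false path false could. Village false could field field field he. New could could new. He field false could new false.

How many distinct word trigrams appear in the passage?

32

38 tokens → 36 trigram windows in total.
Repeated trigrams (each contributes count−1 duplicates):
  could new he: 2
  false could new: 2
  he field false: 2
  new he field: 2
4 duplicate windows → 36 − 4 = 32 distinct.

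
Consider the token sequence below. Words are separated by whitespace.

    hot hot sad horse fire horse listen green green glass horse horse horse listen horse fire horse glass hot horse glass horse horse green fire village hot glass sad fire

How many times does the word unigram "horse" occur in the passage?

10

Scanning the 30 tokens for "horse":
  position 4: horse
  position 6: horse
  position 11: horse
  position 12: horse
  position 13: horse
  position 15: horse
  position 17: horse
  position 20: horse
  position 22: horse
  position 23: horse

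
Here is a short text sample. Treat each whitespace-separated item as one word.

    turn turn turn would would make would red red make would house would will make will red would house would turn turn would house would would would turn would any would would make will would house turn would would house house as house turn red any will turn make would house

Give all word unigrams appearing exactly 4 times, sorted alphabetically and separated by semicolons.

Unigram counts meeting the condition (exactly 4 times):
  red: 4
  will: 4

red; will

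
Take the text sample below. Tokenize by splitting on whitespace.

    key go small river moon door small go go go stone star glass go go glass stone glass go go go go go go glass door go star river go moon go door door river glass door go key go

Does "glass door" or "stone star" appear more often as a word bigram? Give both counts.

"glass door" (2 vs 1)

"glass door": 2 occurrences
"stone star": 1 occurrence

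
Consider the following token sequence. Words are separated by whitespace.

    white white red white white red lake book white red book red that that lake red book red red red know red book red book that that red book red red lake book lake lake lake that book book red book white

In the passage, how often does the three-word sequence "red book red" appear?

4

Scanning the 40 overlapping trigram windows for "red book red":
  position 10–12: red book red
  position 16–18: red book red
  position 22–24: red book red
  position 28–30: red book red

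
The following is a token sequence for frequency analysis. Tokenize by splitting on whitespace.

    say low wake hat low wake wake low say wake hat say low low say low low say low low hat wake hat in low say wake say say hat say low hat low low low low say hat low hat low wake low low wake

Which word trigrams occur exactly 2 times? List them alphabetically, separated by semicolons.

Trigram counts meeting the condition (exactly 2 times):
  hat low wake: 2
  hat say low: 2
  low hat low: 2
  low low low: 2
  low say low: 2
  low say wake: 2

hat low wake; hat say low; low hat low; low low low; low say low; low say wake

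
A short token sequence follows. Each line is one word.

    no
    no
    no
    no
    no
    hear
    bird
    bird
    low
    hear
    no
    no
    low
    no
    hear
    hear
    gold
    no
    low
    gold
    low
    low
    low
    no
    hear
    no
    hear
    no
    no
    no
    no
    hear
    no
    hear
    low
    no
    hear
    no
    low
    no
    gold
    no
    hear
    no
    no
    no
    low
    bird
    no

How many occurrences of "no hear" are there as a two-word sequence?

8

Scanning the 48 overlapping bigram windows for "no hear":
  position 5–6: no hear
  position 14–15: no hear
  position 24–25: no hear
  position 26–27: no hear
  position 31–32: no hear
  position 33–34: no hear
  position 36–37: no hear
  position 42–43: no hear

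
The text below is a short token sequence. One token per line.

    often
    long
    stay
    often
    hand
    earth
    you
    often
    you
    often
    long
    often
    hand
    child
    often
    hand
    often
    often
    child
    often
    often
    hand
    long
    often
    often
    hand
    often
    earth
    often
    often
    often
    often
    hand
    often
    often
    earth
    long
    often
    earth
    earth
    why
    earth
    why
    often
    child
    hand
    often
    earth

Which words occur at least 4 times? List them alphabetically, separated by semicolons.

Unigram counts meeting the condition (at least 4 times):
  earth: 7
  hand: 7
  long: 4
  often: 22

earth; hand; long; often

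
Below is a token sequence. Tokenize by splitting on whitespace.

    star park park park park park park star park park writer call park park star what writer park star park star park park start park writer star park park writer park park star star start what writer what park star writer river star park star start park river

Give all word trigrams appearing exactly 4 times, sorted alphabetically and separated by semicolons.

park park park; star park park

Trigram counts meeting the condition (exactly 4 times):
  park park park: 4
  star park park: 4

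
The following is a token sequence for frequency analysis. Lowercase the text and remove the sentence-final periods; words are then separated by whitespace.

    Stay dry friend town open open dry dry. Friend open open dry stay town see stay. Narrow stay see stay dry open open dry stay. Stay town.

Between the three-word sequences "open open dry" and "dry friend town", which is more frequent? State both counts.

"open open dry" (3 vs 1)

"open open dry": 3 occurrences
"dry friend town": 1 occurrence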